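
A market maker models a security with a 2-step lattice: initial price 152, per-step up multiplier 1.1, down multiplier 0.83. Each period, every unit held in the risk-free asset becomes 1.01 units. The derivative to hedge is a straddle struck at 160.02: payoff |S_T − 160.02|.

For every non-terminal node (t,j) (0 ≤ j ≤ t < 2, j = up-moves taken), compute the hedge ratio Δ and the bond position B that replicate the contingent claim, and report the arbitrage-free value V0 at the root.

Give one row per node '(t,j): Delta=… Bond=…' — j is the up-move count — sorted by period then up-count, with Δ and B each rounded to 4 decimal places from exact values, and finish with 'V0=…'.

The replicating-portfolio and risk-neutral prices coincide; use p* = (1.01−0.83)/(1.1−0.83) = 0.6667 for the latter.
Terminal values V(2,·): V(2,0)=55.3072, V(2,1)=21.2440, V(2,2)=23.9000
Node (1,0) S=126.1600: V=(p*·21.2440+(1−p*)·55.3072)/1.01=32.2756; Δ=(21.2440−55.3072)/(138.7760−104.7128)=-1.0000; B=V−Δ·S=158.4356
Node (1,1) S=167.2000: V=(p*·23.9000+(1−p*)·21.2440)/1.01=22.7868; Δ=(23.9000−21.2440)/(183.9200−138.7760)=0.0588; B=V−Δ·S=12.9498
Node (0,0) S=152.0000: V=(p*·22.7868+(1−p*)·32.2756)/1.01=25.6928; Δ=(22.7868−32.2756)/(167.2000−126.1600)=-0.2312; B=V−Δ·S=60.8367
Root portfolio cost Δ·152+B reproduces V0=25.6928.

(0,0): Delta=-0.2312 Bond=60.8367
(1,0): Delta=-1.0000 Bond=158.4356
(1,1): Delta=0.0588 Bond=12.9498
V0=25.6928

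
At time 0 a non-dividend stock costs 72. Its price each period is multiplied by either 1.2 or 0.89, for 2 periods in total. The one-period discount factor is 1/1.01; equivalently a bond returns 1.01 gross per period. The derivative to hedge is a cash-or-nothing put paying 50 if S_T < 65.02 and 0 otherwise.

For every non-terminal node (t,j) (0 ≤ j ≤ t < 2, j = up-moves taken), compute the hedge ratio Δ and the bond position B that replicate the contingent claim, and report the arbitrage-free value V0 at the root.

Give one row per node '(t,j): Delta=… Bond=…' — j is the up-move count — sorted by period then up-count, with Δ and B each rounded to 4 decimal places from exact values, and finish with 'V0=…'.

The replicating-portfolio and risk-neutral prices coincide; use p* = (1.01−0.89)/(1.2−0.89) = 0.3871 for the latter.
Payoff layer (t=2): V(2,0)=50.0000, V(2,1)=0.0000, V(2,2)=0.0000
Node (1,0) S=64.0800: V=(p*·0.0000+(1−p*)·50.0000)/1.01=30.3417; Δ=(0.0000−50.0000)/(76.8960−57.0312)=-2.5170; B=V−Δ·S=191.6321
Node (1,1) S=86.4000: V=(p*·0.0000+(1−p*)·0.0000)/1.01=0.0000; Δ=(0.0000−0.0000)/(103.6800−76.8960)=0.0000; B=V−Δ·S=0.0000
Node (0,0) S=72.0000: V=(p*·0.0000+(1−p*)·30.3417)/1.01=18.4124; Δ=(0.0000−30.3417)/(86.4000−64.0800)=-1.3594; B=V−Δ·S=116.2890
The time-0 hedge costs 18.4124, which is the no-arbitrage price.

(0,0): Delta=-1.3594 Bond=116.2890
(1,0): Delta=-2.5170 Bond=191.6321
(1,1): Delta=0.0000 Bond=0.0000
V0=18.4124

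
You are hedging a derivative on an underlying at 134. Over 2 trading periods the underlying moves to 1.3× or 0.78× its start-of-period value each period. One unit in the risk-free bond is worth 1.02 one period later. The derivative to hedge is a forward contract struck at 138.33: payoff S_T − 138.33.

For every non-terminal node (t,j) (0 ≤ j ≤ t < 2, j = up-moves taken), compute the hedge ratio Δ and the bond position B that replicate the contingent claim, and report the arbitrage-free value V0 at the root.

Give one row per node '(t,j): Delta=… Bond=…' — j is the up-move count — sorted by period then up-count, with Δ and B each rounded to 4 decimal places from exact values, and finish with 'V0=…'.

(0,0): Delta=1.0000 Bond=-132.9585
(1,0): Delta=1.0000 Bond=-135.6176
(1,1): Delta=1.0000 Bond=-135.6176
V0=1.0415

Since d<R<u, set p* = (R−d)/(u−d) = 0.4615; price each node as the discounted p*-expectation of its children.
Terminal payoffs: V(2,0)=-56.8044, V(2,1)=-2.4540, V(2,2)=88.1300
Node (1,0) S=104.5200: V=(p*·-2.4540+(1−p*)·-56.8044)/1.02=-31.0976; Δ=(-2.4540−-56.8044)/(135.8760−81.5256)=1.0000; B=V−Δ·S=-135.6176
Node (1,1) S=174.2000: V=(p*·88.1300+(1−p*)·-2.4540)/1.02=38.5824; Δ=(88.1300−-2.4540)/(226.4600−135.8760)=1.0000; B=V−Δ·S=-135.6176
Node (0,0) S=134.0000: V=(p*·38.5824+(1−p*)·-31.0976)/1.02=1.0415; Δ=(38.5824−-31.0976)/(174.2000−104.5200)=1.0000; B=V−Δ·S=-132.9585
The time-0 hedge costs 1.0415, which is the no-arbitrage price.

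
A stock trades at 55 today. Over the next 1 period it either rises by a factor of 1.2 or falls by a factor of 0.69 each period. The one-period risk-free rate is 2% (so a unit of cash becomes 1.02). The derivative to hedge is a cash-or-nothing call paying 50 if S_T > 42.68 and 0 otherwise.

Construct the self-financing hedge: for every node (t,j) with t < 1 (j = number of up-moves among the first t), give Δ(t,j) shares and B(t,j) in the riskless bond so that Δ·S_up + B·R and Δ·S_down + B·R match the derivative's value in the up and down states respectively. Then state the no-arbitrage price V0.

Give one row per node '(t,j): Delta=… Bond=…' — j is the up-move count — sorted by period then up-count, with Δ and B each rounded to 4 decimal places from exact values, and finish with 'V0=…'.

Under the risk-neutral measure, an up-move has probability p* = (R−d)/(u−d) = 0.6471 and values discount at R = 1.02.
At expiry t=1: V(1,0)=0.0000, V(1,1)=50.0000
(0,0): S=55.0000. Δ = (V_up−V_dn)/(S_up−S_dn) = (50.0000−0.0000)/(66.0000−37.9500) = 1.7825. V = [p*·50.0000 + (1−p*)·0.0000]/1.02 = 31.7186. B = V − Δ·S = -66.3206.
The time-0 hedge costs 31.7186, which is the no-arbitrage price.

(0,0): Delta=1.7825 Bond=-66.3206
V0=31.7186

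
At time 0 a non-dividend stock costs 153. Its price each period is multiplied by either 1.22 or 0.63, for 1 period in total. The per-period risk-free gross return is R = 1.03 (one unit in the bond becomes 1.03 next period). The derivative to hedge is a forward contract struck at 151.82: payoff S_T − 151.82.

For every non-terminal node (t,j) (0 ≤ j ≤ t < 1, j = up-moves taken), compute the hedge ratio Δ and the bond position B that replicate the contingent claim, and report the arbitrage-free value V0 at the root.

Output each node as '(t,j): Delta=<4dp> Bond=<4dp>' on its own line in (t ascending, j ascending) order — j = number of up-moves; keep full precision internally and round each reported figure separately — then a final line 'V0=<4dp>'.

The replicating-portfolio and risk-neutral prices coincide; use p* = (1.03−0.63)/(1.22−0.63) = 0.6780 for the latter.
Payoff layer (t=1): V(1,0)=-55.4300, V(1,1)=34.8400
  t=0,j=0: stock 153.0000 → up 186.6600 (V=34.8400), down 96.3900 (V=-55.4300). Price 5.6019; hedge Δ=1.0000, bond B=-147.3981.
Check: Δ(0,0)·S0 + B(0,0) = 5.6019 = V0.

(0,0): Delta=1.0000 Bond=-147.3981
V0=5.6019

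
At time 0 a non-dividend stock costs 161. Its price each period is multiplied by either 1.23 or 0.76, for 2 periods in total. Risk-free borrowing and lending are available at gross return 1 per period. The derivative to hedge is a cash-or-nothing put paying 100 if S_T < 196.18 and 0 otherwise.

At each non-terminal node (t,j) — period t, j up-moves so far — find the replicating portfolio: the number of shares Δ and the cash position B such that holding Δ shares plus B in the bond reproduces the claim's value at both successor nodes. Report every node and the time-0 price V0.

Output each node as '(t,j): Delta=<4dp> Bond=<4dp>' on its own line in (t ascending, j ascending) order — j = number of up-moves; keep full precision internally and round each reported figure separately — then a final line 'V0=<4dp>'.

(0,0): Delta=-0.6748 Bond=182.5713
(1,0): Delta=0.0000 Bond=100.0000
(1,1): Delta=-1.0744 Bond=261.7021
V0=73.9249

Since d<R<u, set p* = (R−d)/(u−d) = 0.5106; price each node as the discounted p*-expectation of its children.
Terminal values V(2,·): V(2,0)=100.0000, V(2,1)=100.0000, V(2,2)=0.0000
  t=1,j=0: stock 122.3600 → up 150.5028 (V=100.0000), down 92.9936 (V=100.0000). Price 100.0000; hedge Δ=0.0000, bond B=100.0000.
  t=1,j=1: stock 198.0300 → up 243.5769 (V=0.0000), down 150.5028 (V=100.0000). Price 48.9362; hedge Δ=-1.0744, bond B=261.7021.
  t=0,j=0: stock 161.0000 → up 198.0300 (V=48.9362), down 122.3600 (V=100.0000). Price 73.9249; hedge Δ=-0.6748, bond B=182.5713.
Each (Δ,B) replicates both successor values, so the strategy is self-financing and V0 is arbitrage-free.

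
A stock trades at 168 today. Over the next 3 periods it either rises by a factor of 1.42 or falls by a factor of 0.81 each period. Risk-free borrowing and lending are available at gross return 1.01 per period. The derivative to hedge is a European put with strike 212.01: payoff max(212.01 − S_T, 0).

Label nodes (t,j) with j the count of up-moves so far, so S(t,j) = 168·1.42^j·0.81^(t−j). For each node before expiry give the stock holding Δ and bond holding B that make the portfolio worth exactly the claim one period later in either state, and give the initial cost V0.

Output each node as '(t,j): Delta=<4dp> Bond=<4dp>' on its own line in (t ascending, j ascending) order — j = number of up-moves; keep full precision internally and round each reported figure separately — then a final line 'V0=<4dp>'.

(0,0): Delta=-0.5245 Bond=148.2194
(1,0): Delta=-0.7560 Bond=181.2088
(1,1): Delta=-0.2538 Bond=85.1120
(2,0): Delta=-1.0000 Bond=209.9109
(2,1): Delta=-0.4708 Bond=127.8963
(2,2): Delta=0.0000 Bond=0.0000
V0=60.1018

Since d<R<u, set p* = (R−d)/(u−d) = 0.3279; price each node as the discounted p*-expectation of its children.
Terminal values V(3,·): V(3,0)=122.7279, V(3,1)=55.4908, V(3,2)=0.0000, V(3,3)=0.0000
Node (2,0) S=110.2248: V=(p*·55.4908+(1−p*)·122.7279)/1.01=99.6861; Δ=(55.4908−122.7279)/(156.5192−89.2821)=-1.0000; B=V−Δ·S=209.9109
Node (2,1) S=193.2336: V=(p*·0.0000+(1−p*)·55.4908)/1.01=36.9278; Δ=(0.0000−55.4908)/(274.3917−156.5192)=-0.4708; B=V−Δ·S=127.8963
Node (2,2) S=338.7552: V=(p*·0.0000+(1−p*)·0.0000)/1.01=0.0000; Δ=(0.0000−0.0000)/(481.0324−274.3917)=0.0000; B=V−Δ·S=0.0000
Node (1,0) S=136.0800: V=(p*·36.9278+(1−p*)·99.6861)/1.01=78.3263; Δ=(36.9278−99.6861)/(193.2336−110.2248)=-0.7560; B=V−Δ·S=181.2088
Node (1,1) S=238.5600: V=(p*·0.0000+(1−p*)·36.9278)/1.01=24.5746; Δ=(0.0000−36.9278)/(338.7552−193.2336)=-0.2538; B=V−Δ·S=85.1120
Node (0,0) S=168.0000: V=(p*·24.5746+(1−p*)·78.3263)/1.01=60.1018; Δ=(24.5746−78.3263)/(238.5600−136.0800)=-0.5245; B=V−Δ·S=148.2194
Each (Δ,B) replicates both successor values, so the strategy is self-financing and V0 is arbitrage-free.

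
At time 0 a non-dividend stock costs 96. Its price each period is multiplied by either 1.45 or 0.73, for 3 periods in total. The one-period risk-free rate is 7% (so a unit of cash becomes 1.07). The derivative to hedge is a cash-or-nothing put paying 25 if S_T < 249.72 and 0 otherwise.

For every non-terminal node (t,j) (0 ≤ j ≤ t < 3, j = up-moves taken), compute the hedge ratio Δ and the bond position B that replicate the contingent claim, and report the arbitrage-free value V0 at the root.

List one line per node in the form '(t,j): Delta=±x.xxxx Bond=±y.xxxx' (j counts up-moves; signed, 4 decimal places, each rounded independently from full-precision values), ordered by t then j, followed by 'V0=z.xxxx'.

Since d<R<u, set p* = (R−d)/(u−d) = 0.4722; price each node as the discounted p*-expectation of its children.
At expiry t=3: V(3,0)=25.0000, V(3,1)=25.0000, V(3,2)=25.0000, V(3,3)=0.0000
Node (2,0) S=51.1584: V=(p*·25.0000+(1−p*)·25.0000)/1.07=23.3645; Δ=(25.0000−25.0000)/(74.1797−37.3456)=0.0000; B=V−Δ·S=23.3645
Node (2,1) S=101.6160: V=(p*·25.0000+(1−p*)·25.0000)/1.07=23.3645; Δ=(25.0000−25.0000)/(147.3432−74.1797)=0.0000; B=V−Δ·S=23.3645
Node (2,2) S=201.8400: V=(p*·0.0000+(1−p*)·25.0000)/1.07=12.3313; Δ=(0.0000−25.0000)/(292.6680−147.3432)=-0.1720; B=V−Δ·S=47.0535
Node (1,0) S=70.0800: V=(p*·23.3645+(1−p*)·23.3645)/1.07=21.8360; Δ=(23.3645−23.3645)/(101.6160−51.1584)=0.0000; B=V−Δ·S=21.8360
Node (1,1) S=139.2000: V=(p*·12.3313+(1−p*)·23.3645)/1.07=16.9667; Δ=(12.3313−23.3645)/(201.8400−101.6160)=-0.1101; B=V−Δ·S=32.2906
Node (0,0) S=96.0000: V=(p*·16.9667+(1−p*)·21.8360)/1.07=18.2585; Δ=(16.9667−21.8360)/(139.2000−70.0800)=-0.0704; B=V−Δ·S=25.0214
Self-financing check: at every node Δ·S+B equals the discounted successor values.

(0,0): Delta=-0.0704 Bond=25.0214
(1,0): Delta=0.0000 Bond=21.8360
(1,1): Delta=-0.1101 Bond=32.2906
(2,0): Delta=0.0000 Bond=23.3645
(2,1): Delta=0.0000 Bond=23.3645
(2,2): Delta=-0.1720 Bond=47.0535
V0=18.2585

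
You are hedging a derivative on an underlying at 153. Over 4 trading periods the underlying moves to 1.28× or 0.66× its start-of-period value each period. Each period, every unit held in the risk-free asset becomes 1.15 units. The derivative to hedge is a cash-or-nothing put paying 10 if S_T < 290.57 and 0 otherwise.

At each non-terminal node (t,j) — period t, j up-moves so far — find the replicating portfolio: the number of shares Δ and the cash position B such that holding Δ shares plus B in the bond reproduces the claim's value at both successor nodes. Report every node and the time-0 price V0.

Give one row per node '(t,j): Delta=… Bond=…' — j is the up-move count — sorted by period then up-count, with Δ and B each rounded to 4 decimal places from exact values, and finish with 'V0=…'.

Since d<R<u, set p* = (R−d)/(u−d) = 0.7903; price each node as the discounted p*-expectation of its children.
At expiry t=4: V(4,0)=10.0000, V(4,1)=10.0000, V(4,2)=10.0000, V(4,3)=10.0000, V(4,4)=0.0000
(3,0): S=43.9869. Δ = (V_up−V_dn)/(S_up−S_dn) = (10.0000−10.0000)/(56.3032−29.0313) = 0.0000. V = [p*·10.0000 + (1−p*)·10.0000]/1.15 = 8.6957. B = V − Δ·S = 8.6957.
(3,1): S=85.3079. Δ = (V_up−V_dn)/(S_up−S_dn) = (10.0000−10.0000)/(109.1941−56.3032) = 0.0000. V = [p*·10.0000 + (1−p*)·10.0000]/1.15 = 8.6957. B = V − Δ·S = 8.6957.
(3,2): S=165.4456. Δ = (V_up−V_dn)/(S_up−S_dn) = (10.0000−10.0000)/(211.7704−109.1941) = 0.0000. V = [p*·10.0000 + (1−p*)·10.0000]/1.15 = 8.6957. B = V − Δ·S = 8.6957.
(3,3): S=320.8643. Δ = (V_up−V_dn)/(S_up−S_dn) = (0.0000−10.0000)/(410.7062−211.7704) = -0.0503. V = [p*·0.0000 + (1−p*)·10.0000]/1.15 = 1.8233. B = V − Δ·S = 17.9523.
(2,0): S=66.6468. Δ = (V_up−V_dn)/(S_up−S_dn) = (8.6957−8.6957)/(85.3079−43.9869) = 0.0000. V = [p*·8.6957 + (1−p*)·8.6957]/1.15 = 7.5614. B = V − Δ·S = 7.5614.
(2,1): S=129.2544. Δ = (V_up−V_dn)/(S_up−S_dn) = (8.6957−8.6957)/(165.4456−85.3079) = 0.0000. V = [p*·8.6957 + (1−p*)·8.6957]/1.15 = 7.5614. B = V − Δ·S = 7.5614.
(2,2): S=250.6752. Δ = (V_up−V_dn)/(S_up−S_dn) = (1.8233−8.6957)/(320.8643−165.4456) = -0.0442. V = [p*·1.8233 + (1−p*)·8.6957]/1.15 = 2.8385. B = V − Δ·S = 13.9230.
(1,0): S=100.9800. Δ = (V_up−V_dn)/(S_up−S_dn) = (7.5614−7.5614)/(129.2544−66.6468) = 0.0000. V = [p*·7.5614 + (1−p*)·7.5614]/1.15 = 6.5752. B = V − Δ·S = 6.5752.
(1,1): S=195.8400. Δ = (V_up−V_dn)/(S_up−S_dn) = (2.8385−7.5614)/(250.6752−129.2544) = -0.0389. V = [p*·2.8385 + (1−p*)·7.5614]/1.15 = 3.3294. B = V − Δ·S = 10.9470.
(0,0): S=153.0000. Δ = (V_up−V_dn)/(S_up−S_dn) = (3.3294−6.5752)/(195.8400−100.9800) = -0.0342. V = [p*·3.3294 + (1−p*)·6.5752]/1.15 = 3.4869. B = V − Δ·S = 8.7220.
Each (Δ,B) replicates both successor values, so the strategy is self-financing and V0 is arbitrage-free.

(0,0): Delta=-0.0342 Bond=8.7220
(1,0): Delta=0.0000 Bond=6.5752
(1,1): Delta=-0.0389 Bond=10.9470
(2,0): Delta=0.0000 Bond=7.5614
(2,1): Delta=0.0000 Bond=7.5614
(2,2): Delta=-0.0442 Bond=13.9230
(3,0): Delta=0.0000 Bond=8.6957
(3,1): Delta=0.0000 Bond=8.6957
(3,2): Delta=0.0000 Bond=8.6957
(3,3): Delta=-0.0503 Bond=17.9523
V0=3.4869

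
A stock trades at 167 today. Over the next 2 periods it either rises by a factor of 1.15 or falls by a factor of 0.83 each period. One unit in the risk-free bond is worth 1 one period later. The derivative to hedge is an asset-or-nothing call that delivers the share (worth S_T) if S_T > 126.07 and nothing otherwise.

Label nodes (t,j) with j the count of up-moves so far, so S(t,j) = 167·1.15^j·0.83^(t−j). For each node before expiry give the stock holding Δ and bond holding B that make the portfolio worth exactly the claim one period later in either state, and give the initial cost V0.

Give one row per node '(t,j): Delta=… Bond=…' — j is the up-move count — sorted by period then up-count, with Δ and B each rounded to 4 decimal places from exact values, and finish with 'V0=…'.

(0,0): Delta=2.0091 Bond=-193.8036
(1,0): Delta=3.5938 Bond=-413.4476
(1,1): Delta=1.0000 Bond=0.0000
V0=141.7213

Under the risk-neutral measure, an up-move has probability p* = (R−d)/(u−d) = 0.5313 and values discount at R = 1.
Terminal payoffs: V(2,0)=0.0000, V(2,1)=159.4015, V(2,2)=220.8575
Node (1,0) S=138.6100: V=(p*·159.4015+(1−p*)·0.0000)/1=84.6820; Δ=(159.4015−0.0000)/(159.4015−115.0463)=3.5938; B=V−Δ·S=-413.4476
Node (1,1) S=192.0500: V=(p*·220.8575+(1−p*)·159.4015)/1=192.0500; Δ=(220.8575−159.4015)/(220.8575−159.4015)=1.0000; B=V−Δ·S=0.0000
Node (0,0) S=167.0000: V=(p*·192.0500+(1−p*)·84.6820)/1=141.7213; Δ=(192.0500−84.6820)/(192.0500−138.6100)=2.0091; B=V−Δ·S=-193.8036
Each (Δ,B) replicates both successor values, so the strategy is self-financing and V0 is arbitrage-free.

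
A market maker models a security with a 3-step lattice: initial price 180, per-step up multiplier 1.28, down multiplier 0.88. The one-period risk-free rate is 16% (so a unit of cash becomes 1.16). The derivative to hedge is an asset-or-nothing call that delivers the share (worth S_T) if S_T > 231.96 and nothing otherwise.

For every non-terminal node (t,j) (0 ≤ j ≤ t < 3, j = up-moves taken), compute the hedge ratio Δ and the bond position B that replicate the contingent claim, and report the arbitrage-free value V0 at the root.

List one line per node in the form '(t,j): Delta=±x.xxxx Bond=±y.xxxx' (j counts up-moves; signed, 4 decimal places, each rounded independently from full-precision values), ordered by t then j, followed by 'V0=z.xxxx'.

No-arbitrage ⇒ martingale measure with p* = (R−d)/(u−d) = 0.7000.
Payoff layer (t=3): V(3,0)=0.0000, V(3,1)=0.0000, V(3,2)=259.5226, V(3,3)=377.4874
  t=2,j=0: stock 139.3920 → up 178.4218 (V=0.0000), down 122.6650 (V=0.0000). Price 0.0000; hedge Δ=0.0000, bond B=0.0000.
  t=2,j=1: stock 202.7520 → up 259.5226 (V=259.5226), down 178.4218 (V=0.0000). Price 156.6084; hedge Δ=3.2000, bond B=-492.1980.
  t=2,j=2: stock 294.9120 → up 377.4874 (V=377.4874), down 259.5226 (V=259.5226). Price 294.9120; hedge Δ=1.0000, bond B=0.0000.
  t=1,j=0: stock 158.4000 → up 202.7520 (V=156.6084), down 139.3920 (V=0.0000). Price 94.5051; hedge Δ=2.4717, bond B=-297.0160.
  t=1,j=1: stock 230.4000 → up 294.9120 (V=294.9120), down 202.7520 (V=156.6084). Price 218.4663; hedge Δ=1.5007, bond B=-127.2926.
  t=0,j=0: stock 180.0000 → up 230.4000 (V=218.4663), down 158.4000 (V=94.5051). Price 156.2741; hedge Δ=1.7217, bond B=-153.6290.
Check: Δ(0,0)·S0 + B(0,0) = 156.2741 = V0.

(0,0): Delta=1.7217 Bond=-153.6290
(1,0): Delta=2.4717 Bond=-297.0160
(1,1): Delta=1.5007 Bond=-127.2926
(2,0): Delta=0.0000 Bond=0.0000
(2,1): Delta=3.2000 Bond=-492.1980
(2,2): Delta=1.0000 Bond=0.0000
V0=156.2741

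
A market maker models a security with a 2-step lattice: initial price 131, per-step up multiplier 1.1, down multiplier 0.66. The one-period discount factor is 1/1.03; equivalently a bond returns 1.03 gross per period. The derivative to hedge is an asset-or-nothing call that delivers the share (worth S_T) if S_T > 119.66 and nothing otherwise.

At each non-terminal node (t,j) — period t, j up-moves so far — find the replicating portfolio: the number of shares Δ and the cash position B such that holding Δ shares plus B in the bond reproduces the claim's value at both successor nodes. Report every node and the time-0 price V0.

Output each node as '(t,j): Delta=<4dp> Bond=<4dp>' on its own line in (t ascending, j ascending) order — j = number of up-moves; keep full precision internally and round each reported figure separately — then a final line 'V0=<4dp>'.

No-arbitrage ⇒ martingale measure with p* = (R−d)/(u−d) = 0.8409.
Payoff layer (t=2): V(2,0)=0.0000, V(2,1)=0.0000, V(2,2)=158.5100
  t=1,j=0: stock 86.4600 → up 95.1060 (V=0.0000), down 57.0636 (V=0.0000). Price 0.0000; hedge Δ=0.0000, bond B=0.0000.
  t=1,j=1: stock 144.1000 → up 158.5100 (V=158.5100), down 95.1060 (V=0.0000). Price 129.4102; hedge Δ=2.5000, bond B=-230.8398.
  t=0,j=0: stock 131.0000 → up 144.1000 (V=129.4102), down 86.4600 (V=0.0000). Price 105.6526; hedge Δ=2.2451, bond B=-188.4614.
Root portfolio cost Δ·131+B reproduces V0=105.6526.

(0,0): Delta=2.2451 Bond=-188.4614
(1,0): Delta=0.0000 Bond=0.0000
(1,1): Delta=2.5000 Bond=-230.8398
V0=105.6526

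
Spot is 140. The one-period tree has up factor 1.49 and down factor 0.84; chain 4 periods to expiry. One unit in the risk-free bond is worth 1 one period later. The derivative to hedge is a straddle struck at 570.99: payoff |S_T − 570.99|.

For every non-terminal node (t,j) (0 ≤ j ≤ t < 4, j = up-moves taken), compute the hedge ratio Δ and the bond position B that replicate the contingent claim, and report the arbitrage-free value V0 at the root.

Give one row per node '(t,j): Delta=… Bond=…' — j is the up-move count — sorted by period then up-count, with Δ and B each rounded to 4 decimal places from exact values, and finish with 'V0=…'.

Under the risk-neutral measure, an up-move has probability p* = (R−d)/(u−d) = 0.2462 and values discount at R = 1.
Terminal payoffs: V(4,0)=501.2880, V(4,1)=447.3519, V(4,2)=351.6796, V(4,3)=181.9752, V(4,4)=119.0482
Node (3,0) S=82.9786: V=(p*·447.3519+(1−p*)·501.2880)/1=488.0114; Δ=(447.3519−501.2880)/(123.6381−69.7020)=-1.0000; B=V−Δ·S=570.9900
Node (3,1) S=147.1882: V=(p*·351.6796+(1−p*)·447.3519)/1=423.8018; Δ=(351.6796−447.3519)/(219.3104−123.6381)=-1.0000; B=V−Δ·S=570.9900
Node (3,2) S=261.0838: V=(p*·181.9752+(1−p*)·351.6796)/1=309.9062; Δ=(181.9752−351.6796)/(389.0148−219.3104)=-1.0000; B=V−Δ·S=570.9900
Node (3,3) S=463.1129: V=(p*·119.0482+(1−p*)·181.9752)/1=166.4855; Δ=(119.0482−181.9752)/(690.0382−389.0148)=-0.2090; B=V−Δ·S=263.2963
Node (2,0) S=98.7840: V=(p*·423.8018+(1−p*)·488.0114)/1=472.2060; Δ=(423.8018−488.0114)/(147.1882−82.9786)=-1.0000; B=V−Δ·S=570.9900
Node (2,1) S=175.2240: V=(p*·309.9062+(1−p*)·423.8018)/1=395.7660; Δ=(309.9062−423.8018)/(261.0838−147.1882)=-1.0000; B=V−Δ·S=570.9900
Node (2,2) S=310.8140: V=(p*·166.4855+(1−p*)·309.9062)/1=274.6027; Δ=(166.4855−309.9062)/(463.1129−261.0838)=-0.7099; B=V−Δ·S=495.2500
Node (1,0) S=117.6000: V=(p*·395.7660+(1−p*)·472.2060)/1=453.3900; Δ=(395.7660−472.2060)/(175.2240−98.7840)=-1.0000; B=V−Δ·S=570.9900
Node (1,1) S=208.6000: V=(p*·274.6027+(1−p*)·395.7660)/1=365.9412; Δ=(274.6027−395.7660)/(310.8140−175.2240)=-0.8936; B=V−Δ·S=552.3463
Node (0,0) S=140.0000: V=(p*·365.9412+(1−p*)·453.3900)/1=431.8641; Δ=(365.9412−453.3900)/(208.6000−117.6000)=-0.9610; B=V−Δ·S=566.4008
Each (Δ,B) replicates both successor values, so the strategy is self-financing and V0 is arbitrage-free.

(0,0): Delta=-0.9610 Bond=566.4008
(1,0): Delta=-1.0000 Bond=570.9900
(1,1): Delta=-0.8936 Bond=552.3463
(2,0): Delta=-1.0000 Bond=570.9900
(2,1): Delta=-1.0000 Bond=570.9900
(2,2): Delta=-0.7099 Bond=495.2500
(3,0): Delta=-1.0000 Bond=570.9900
(3,1): Delta=-1.0000 Bond=570.9900
(3,2): Delta=-1.0000 Bond=570.9900
(3,3): Delta=-0.2090 Bond=263.2963
V0=431.8641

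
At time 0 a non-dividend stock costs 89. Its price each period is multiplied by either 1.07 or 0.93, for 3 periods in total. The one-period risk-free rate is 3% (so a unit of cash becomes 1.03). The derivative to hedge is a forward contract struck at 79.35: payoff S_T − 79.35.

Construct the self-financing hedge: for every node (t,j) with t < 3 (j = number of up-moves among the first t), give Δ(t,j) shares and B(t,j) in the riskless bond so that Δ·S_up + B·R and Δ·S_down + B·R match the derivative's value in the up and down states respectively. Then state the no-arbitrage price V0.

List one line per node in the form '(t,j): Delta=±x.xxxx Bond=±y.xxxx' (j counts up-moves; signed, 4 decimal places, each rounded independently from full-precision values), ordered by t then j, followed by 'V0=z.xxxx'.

(0,0): Delta=1.0000 Bond=-72.6165
(1,0): Delta=1.0000 Bond=-74.7950
(1,1): Delta=1.0000 Bond=-74.7950
(2,0): Delta=1.0000 Bond=-77.0388
(2,1): Delta=1.0000 Bond=-77.0388
(2,2): Delta=1.0000 Bond=-77.0388
V0=16.3835

No-arbitrage ⇒ martingale measure with p* = (R−d)/(u−d) = 0.7143.
Terminal values V(3,·): V(3,0)=-7.7622, V(3,1)=3.0144, V(3,2)=15.4134, V(3,3)=29.6788
(2,0): S=76.9761. Δ = (V_up−V_dn)/(S_up−S_dn) = (3.0144−-7.7622)/(82.3644−71.5878) = 1.0000. V = [p*·3.0144 + (1−p*)·-7.7622]/1.03 = -0.0627. B = V − Δ·S = -77.0388.
(2,1): S=88.5639. Δ = (V_up−V_dn)/(S_up−S_dn) = (15.4134−3.0144)/(94.7634−82.3644) = 1.0000. V = [p*·15.4134 + (1−p*)·3.0144]/1.03 = 11.5251. B = V − Δ·S = -77.0388.
(2,2): S=101.8961. Δ = (V_up−V_dn)/(S_up−S_dn) = (29.6788−15.4134)/(109.0288−94.7634) = 1.0000. V = [p*·29.6788 + (1−p*)·15.4134]/1.03 = 24.8573. B = V − Δ·S = -77.0388.
(1,0): S=82.7700. Δ = (V_up−V_dn)/(S_up−S_dn) = (11.5251−-0.0627)/(88.5639−76.9761) = 1.0000. V = [p*·11.5251 + (1−p*)·-0.0627]/1.03 = 7.9750. B = V − Δ·S = -74.7950.
(1,1): S=95.2300. Δ = (V_up−V_dn)/(S_up−S_dn) = (24.8573−11.5251)/(101.8961−88.5639) = 1.0000. V = [p*·24.8573 + (1−p*)·11.5251]/1.03 = 20.4350. B = V − Δ·S = -74.7950.
(0,0): S=89.0000. Δ = (V_up−V_dn)/(S_up−S_dn) = (20.4350−7.9750)/(95.2300−82.7700) = 1.0000. V = [p*·20.4350 + (1−p*)·7.9750]/1.03 = 16.3835. B = V − Δ·S = -72.6165.
Self-financing check: at every node Δ·S+B equals the discounted successor values.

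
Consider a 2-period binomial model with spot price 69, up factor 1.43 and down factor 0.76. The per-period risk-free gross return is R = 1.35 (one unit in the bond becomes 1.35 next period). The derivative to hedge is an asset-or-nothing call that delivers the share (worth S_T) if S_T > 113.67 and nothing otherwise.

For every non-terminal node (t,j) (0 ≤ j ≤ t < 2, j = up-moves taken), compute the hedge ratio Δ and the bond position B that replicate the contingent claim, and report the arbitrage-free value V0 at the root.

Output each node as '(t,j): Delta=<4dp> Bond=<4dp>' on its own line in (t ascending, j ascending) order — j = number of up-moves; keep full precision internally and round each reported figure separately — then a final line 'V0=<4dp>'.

(0,0): Delta=1.9909 Bond=-77.3338
(1,0): Delta=0.0000 Bond=0.0000
(1,1): Delta=2.1343 Bond=-118.5567
V0=60.0355

Under the risk-neutral measure, an up-move has probability p* = (R−d)/(u−d) = 0.8806 and values discount at R = 1.35.
At expiry t=2: V(2,0)=0.0000, V(2,1)=0.0000, V(2,2)=141.0981
(1,0): S=52.4400. Δ = (V_up−V_dn)/(S_up−S_dn) = (0.0000−0.0000)/(74.9892−39.8544) = 0.0000. V = [p*·0.0000 + (1−p*)·0.0000]/1.35 = 0.0000. B = V − Δ·S = 0.0000.
(1,1): S=98.6700. Δ = (V_up−V_dn)/(S_up−S_dn) = (141.0981−0.0000)/(141.0981−74.9892) = 2.1343. V = [p*·141.0981 + (1−p*)·0.0000]/1.35 = 92.0375. B = V − Δ·S = -118.5567.
(0,0): S=69.0000. Δ = (V_up−V_dn)/(S_up−S_dn) = (92.0375−0.0000)/(98.6700−52.4400) = 1.9909. V = [p*·92.0375 + (1−p*)·0.0000]/1.35 = 60.0355. B = V − Δ·S = -77.3338.
Each (Δ,B) replicates both successor values, so the strategy is self-financing and V0 is arbitrage-free.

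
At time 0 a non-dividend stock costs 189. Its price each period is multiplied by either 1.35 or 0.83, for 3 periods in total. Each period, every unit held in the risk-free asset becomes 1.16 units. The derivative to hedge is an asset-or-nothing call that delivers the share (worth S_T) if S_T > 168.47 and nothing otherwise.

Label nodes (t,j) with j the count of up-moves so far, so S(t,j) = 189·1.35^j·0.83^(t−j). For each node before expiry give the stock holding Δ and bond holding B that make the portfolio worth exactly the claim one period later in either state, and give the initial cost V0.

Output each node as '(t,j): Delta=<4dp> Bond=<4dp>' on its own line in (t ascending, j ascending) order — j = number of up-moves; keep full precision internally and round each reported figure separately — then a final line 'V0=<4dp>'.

The replicating-portfolio and risk-neutral prices coincide; use p* = (1.16−0.83)/(1.35−0.83) = 0.6346 for the latter.
At expiry t=3: V(3,0)=0.0000, V(3,1)=175.7728, V(3,2)=285.8956, V(3,3)=465.0109
(2,0): S=130.2021. Δ = (V_up−V_dn)/(S_up−S_dn) = (175.7728−0.0000)/(175.7728−108.0677) = 2.5962. V = [p*·175.7728 + (1−p*)·0.0000]/1.16 = 96.1622. B = V − Δ·S = -241.8625.
(2,1): S=211.7745. Δ = (V_up−V_dn)/(S_up−S_dn) = (285.8956−175.7728)/(285.8956−175.7728) = 1.0000. V = [p*·285.8956 + (1−p*)·175.7728]/1.16 = 211.7745. B = V − Δ·S = 0.0000.
(2,2): S=344.4525. Δ = (V_up−V_dn)/(S_up−S_dn) = (465.0109−285.8956)/(465.0109−285.8956) = 1.0000. V = [p*·465.0109 + (1−p*)·285.8956]/1.16 = 344.4525. B = V − Δ·S = 0.0000.
(1,0): S=156.8700. Δ = (V_up−V_dn)/(S_up−S_dn) = (211.7745−96.1622)/(211.7745−130.2021) = 1.4173. V = [p*·211.7745 + (1−p*)·96.1622]/1.16 = 146.1479. B = V − Δ·S = -76.1835.
(1,1): S=255.1500. Δ = (V_up−V_dn)/(S_up−S_dn) = (344.4525−211.7745)/(344.4525−211.7745) = 1.0000. V = [p*·344.4525 + (1−p*)·211.7745]/1.16 = 255.1500. B = V − Δ·S = 0.0000.
(0,0): S=189.0000. Δ = (V_up−V_dn)/(S_up−S_dn) = (255.1500−146.1479)/(255.1500−156.8700) = 1.1091. V = [p*·255.1500 + (1−p*)·146.1479]/1.16 = 185.6227. B = V − Δ·S = -23.9968.
Self-financing check: at every node Δ·S+B equals the discounted successor values.

(0,0): Delta=1.1091 Bond=-23.9968
(1,0): Delta=1.4173 Bond=-76.1835
(1,1): Delta=1.0000 Bond=0.0000
(2,0): Delta=2.5962 Bond=-241.8625
(2,1): Delta=1.0000 Bond=0.0000
(2,2): Delta=1.0000 Bond=0.0000
V0=185.6227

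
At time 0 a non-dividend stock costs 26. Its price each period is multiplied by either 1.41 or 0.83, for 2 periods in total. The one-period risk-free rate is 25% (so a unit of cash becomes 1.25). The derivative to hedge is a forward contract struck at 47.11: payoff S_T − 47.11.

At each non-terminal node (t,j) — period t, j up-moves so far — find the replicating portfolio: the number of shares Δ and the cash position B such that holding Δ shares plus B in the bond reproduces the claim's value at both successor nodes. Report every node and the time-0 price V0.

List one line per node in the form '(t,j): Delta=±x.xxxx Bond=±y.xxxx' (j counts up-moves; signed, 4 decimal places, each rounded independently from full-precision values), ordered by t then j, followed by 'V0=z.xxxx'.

(0,0): Delta=1.0000 Bond=-30.1504
(1,0): Delta=1.0000 Bond=-37.6880
(1,1): Delta=1.0000 Bond=-37.6880
V0=-4.1504

Since d<R<u, set p* = (R−d)/(u−d) = 0.7241; price each node as the discounted p*-expectation of its children.
Terminal values V(2,·): V(2,0)=-29.1986, V(2,1)=-16.6822, V(2,2)=4.5806
(1,0): S=21.5800. Δ = (V_up−V_dn)/(S_up−S_dn) = (-16.6822−-29.1986)/(30.4278−17.9114) = 1.0000. V = [p*·-16.6822 + (1−p*)·-29.1986]/1.25 = -16.1080. B = V − Δ·S = -37.6880.
(1,1): S=36.6600. Δ = (V_up−V_dn)/(S_up−S_dn) = (4.5806−-16.6822)/(51.6906−30.4278) = 1.0000. V = [p*·4.5806 + (1−p*)·-16.6822]/1.25 = -1.0280. B = V − Δ·S = -37.6880.
(0,0): S=26.0000. Δ = (V_up−V_dn)/(S_up−S_dn) = (-1.0280−-16.1080)/(36.6600−21.5800) = 1.0000. V = [p*·-1.0280 + (1−p*)·-16.1080]/1.25 = -4.1504. B = V − Δ·S = -30.1504.
Check: Δ(0,0)·S0 + B(0,0) = -4.1504 = V0.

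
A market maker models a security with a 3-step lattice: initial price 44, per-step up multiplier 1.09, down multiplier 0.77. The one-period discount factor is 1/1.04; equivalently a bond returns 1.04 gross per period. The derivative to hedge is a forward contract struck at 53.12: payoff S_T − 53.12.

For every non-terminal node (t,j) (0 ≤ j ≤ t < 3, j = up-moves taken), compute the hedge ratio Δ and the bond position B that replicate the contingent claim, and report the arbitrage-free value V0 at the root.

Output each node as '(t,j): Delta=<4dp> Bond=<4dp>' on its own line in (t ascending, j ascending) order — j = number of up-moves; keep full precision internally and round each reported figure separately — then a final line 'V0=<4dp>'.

Since d<R<u, set p* = (R−d)/(u−d) = 0.8437; price each node as the discounted p*-expectation of its children.
Payoff layer (t=3): V(3,0)=-33.0325, V(3,1)=-24.6845, V(3,2)=-12.8672, V(3,3)=3.8613
Node (2,0) S=26.0876: V=(p*·-24.6845+(1−p*)·-33.0325)/1.04=-24.9893; Δ=(-24.6845−-33.0325)/(28.4355−20.0875)=1.0000; B=V−Δ·S=-51.0769
Node (2,1) S=36.9292: V=(p*·-12.8672+(1−p*)·-24.6845)/1.04=-14.1477; Δ=(-12.8672−-24.6845)/(40.2528−28.4355)=1.0000; B=V−Δ·S=-51.0769
Node (2,2) S=52.2764: V=(p*·3.8613+(1−p*)·-12.8672)/1.04=1.1995; Δ=(3.8613−-12.8672)/(56.9813−40.2528)=1.0000; B=V−Δ·S=-51.0769
Node (1,0) S=33.8800: V=(p*·-14.1477+(1−p*)·-24.9893)/1.04=-15.2324; Δ=(-14.1477−-24.9893)/(36.9292−26.0876)=1.0000; B=V−Δ·S=-49.1124
Node (1,1) S=47.9600: V=(p*·1.1995+(1−p*)·-14.1477)/1.04=-1.1524; Δ=(1.1995−-14.1477)/(52.2764−36.9292)=1.0000; B=V−Δ·S=-49.1124
Node (0,0) S=44.0000: V=(p*·-1.1524+(1−p*)·-15.2324)/1.04=-3.2235; Δ=(-1.1524−-15.2324)/(47.9600−33.8800)=1.0000; B=V−Δ·S=-47.2235
Self-financing check: at every node Δ·S+B equals the discounted successor values.

(0,0): Delta=1.0000 Bond=-47.2235
(1,0): Delta=1.0000 Bond=-49.1124
(1,1): Delta=1.0000 Bond=-49.1124
(2,0): Delta=1.0000 Bond=-51.0769
(2,1): Delta=1.0000 Bond=-51.0769
(2,2): Delta=1.0000 Bond=-51.0769
V0=-3.2235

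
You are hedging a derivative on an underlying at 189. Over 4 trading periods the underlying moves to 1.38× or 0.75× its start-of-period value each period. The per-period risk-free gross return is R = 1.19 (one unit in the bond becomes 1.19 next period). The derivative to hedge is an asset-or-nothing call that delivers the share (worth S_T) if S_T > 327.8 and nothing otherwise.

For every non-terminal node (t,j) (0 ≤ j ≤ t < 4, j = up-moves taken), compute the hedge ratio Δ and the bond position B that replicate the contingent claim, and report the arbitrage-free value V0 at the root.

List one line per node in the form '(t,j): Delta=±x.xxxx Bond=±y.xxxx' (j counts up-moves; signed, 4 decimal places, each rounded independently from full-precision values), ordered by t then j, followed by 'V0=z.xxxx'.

No-arbitrage ⇒ martingale measure with p* = (R−d)/(u−d) = 0.6984.
Payoff layer (t=4): V(4,0)=0.0000, V(4,1)=0.0000, V(4,2)=0.0000, V(4,3)=372.5292, V(4,4)=685.4537
(3,0): S=79.7344. Δ = (V_up−V_dn)/(S_up−S_dn) = (0.0000−0.0000)/(110.0334−59.8008) = 0.0000. V = [p*·0.0000 + (1−p*)·0.0000]/1.19 = 0.0000. B = V − Δ·S = 0.0000.
(3,1): S=146.7113. Δ = (V_up−V_dn)/(S_up−S_dn) = (0.0000−0.0000)/(202.4615−110.0334) = 0.0000. V = [p*·0.0000 + (1−p*)·0.0000]/1.19 = 0.0000. B = V − Δ·S = 0.0000.
(3,2): S=269.9487. Δ = (V_up−V_dn)/(S_up−S_dn) = (372.5292−0.0000)/(372.5292−202.4615) = 2.1905. V = [p*·372.5292 + (1−p*)·0.0000]/1.19 = 218.6379. B = V − Δ·S = -372.6783.
(3,3): S=496.7056. Δ = (V_up−V_dn)/(S_up−S_dn) = (685.4537−372.5292)/(685.4537−372.5292) = 1.0000. V = [p*·685.4537 + (1−p*)·372.5292]/1.19 = 496.7056. B = V − Δ·S = 0.0000.
(2,0): S=106.3125. Δ = (V_up−V_dn)/(S_up−S_dn) = (0.0000−0.0000)/(146.7112−79.7344) = 0.0000. V = [p*·0.0000 + (1−p*)·0.0000]/1.19 = 0.0000. B = V − Δ·S = 0.0000.
(2,1): S=195.6150. Δ = (V_up−V_dn)/(S_up−S_dn) = (218.6379−0.0000)/(269.9487−146.7113) = 1.7741. V = [p*·218.6379 + (1−p*)·0.0000]/1.19 = 128.3189. B = V − Δ·S = -218.7254.
(2,2): S=359.9316. Δ = (V_up−V_dn)/(S_up−S_dn) = (496.7056−218.6379)/(496.7056−269.9487) = 1.2263. V = [p*·496.7056 + (1−p*)·218.6379]/1.19 = 346.9277. B = V − Δ·S = -94.4496.
(1,0): S=141.7500. Δ = (V_up−V_dn)/(S_up−S_dn) = (128.3189−0.0000)/(195.6150−106.3125) = 1.4369. V = [p*·128.3189 + (1−p*)·0.0000]/1.19 = 75.3106. B = V − Δ·S = -128.3703.
(1,1): S=260.8200. Δ = (V_up−V_dn)/(S_up−S_dn) = (346.9277−128.3189)/(359.9316−195.6150) = 1.3304. V = [p*·346.9277 + (1−p*)·128.3189]/1.19 = 236.1328. B = V − Δ·S = -110.8652.
(0,0): S=189.0000. Δ = (V_up−V_dn)/(S_up−S_dn) = (236.1328−75.3106)/(260.8200−141.7500) = 1.3507. V = [p*·236.1328 + (1−p*)·75.3106]/1.19 = 157.6730. B = V − Δ·S = -97.6004.
Self-financing check: at every node Δ·S+B equals the discounted successor values.

(0,0): Delta=1.3507 Bond=-97.6004
(1,0): Delta=1.4369 Bond=-128.3703
(1,1): Delta=1.3304 Bond=-110.8652
(2,0): Delta=0.0000 Bond=0.0000
(2,1): Delta=1.7741 Bond=-218.7254
(2,2): Delta=1.2263 Bond=-94.4496
(3,0): Delta=0.0000 Bond=0.0000
(3,1): Delta=0.0000 Bond=0.0000
(3,2): Delta=2.1905 Bond=-372.6783
(3,3): Delta=1.0000 Bond=0.0000
V0=157.6730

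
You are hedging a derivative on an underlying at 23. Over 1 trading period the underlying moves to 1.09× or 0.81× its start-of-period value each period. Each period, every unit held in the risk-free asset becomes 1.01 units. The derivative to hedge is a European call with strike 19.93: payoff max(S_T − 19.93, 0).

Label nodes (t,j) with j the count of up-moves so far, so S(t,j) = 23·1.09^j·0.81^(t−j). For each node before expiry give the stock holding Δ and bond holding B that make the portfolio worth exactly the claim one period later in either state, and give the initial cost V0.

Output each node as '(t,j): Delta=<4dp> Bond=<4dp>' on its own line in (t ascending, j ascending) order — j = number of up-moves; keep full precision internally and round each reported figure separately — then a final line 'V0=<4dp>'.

(0,0): Delta=0.7981 Bond=-14.7221
V0=3.6351

Since d<R<u, set p* = (R−d)/(u−d) = 0.7143; price each node as the discounted p*-expectation of its children.
Terminal payoffs: V(1,0)=0.0000, V(1,1)=5.1400
Node (0,0) S=23.0000: V=(p*·5.1400+(1−p*)·0.0000)/1.01=3.6351; Δ=(5.1400−0.0000)/(25.0700−18.6300)=0.7981; B=V−Δ·S=-14.7221
Root portfolio cost Δ·23+B reproduces V0=3.6351.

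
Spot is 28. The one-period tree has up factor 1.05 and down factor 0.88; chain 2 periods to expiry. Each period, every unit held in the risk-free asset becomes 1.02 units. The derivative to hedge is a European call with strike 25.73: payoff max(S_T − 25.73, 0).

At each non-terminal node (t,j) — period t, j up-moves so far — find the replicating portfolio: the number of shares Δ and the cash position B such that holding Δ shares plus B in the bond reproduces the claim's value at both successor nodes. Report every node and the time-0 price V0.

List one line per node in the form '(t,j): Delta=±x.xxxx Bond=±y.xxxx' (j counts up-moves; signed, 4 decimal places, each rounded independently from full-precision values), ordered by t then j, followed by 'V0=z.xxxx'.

(0,0): Delta=0.8529 Bond=-20.4913
(1,0): Delta=0.0339 Bond=-0.7206
(1,1): Delta=1.0000 Bond=-25.2255
V0=3.3903

Under the risk-neutral measure, an up-move has probability p* = (R−d)/(u−d) = 0.8235 and values discount at R = 1.02.
Terminal payoffs: V(2,0)=0.0000, V(2,1)=0.1420, V(2,2)=5.1400
Node (1,0) S=24.6400: V=(p*·0.1420+(1−p*)·0.0000)/1.02=0.1146; Δ=(0.1420−0.0000)/(25.8720−21.6832)=0.0339; B=V−Δ·S=-0.7206
Node (1,1) S=29.4000: V=(p*·5.1400+(1−p*)·0.1420)/1.02=4.1745; Δ=(5.1400−0.1420)/(30.8700−25.8720)=1.0000; B=V−Δ·S=-25.2255
Node (0,0) S=28.0000: V=(p*·4.1745+(1−p*)·0.1146)/1.02=3.3903; Δ=(4.1745−0.1146)/(29.4000−24.6400)=0.8529; B=V−Δ·S=-20.4913
Self-financing check: at every node Δ·S+B equals the discounted successor values.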